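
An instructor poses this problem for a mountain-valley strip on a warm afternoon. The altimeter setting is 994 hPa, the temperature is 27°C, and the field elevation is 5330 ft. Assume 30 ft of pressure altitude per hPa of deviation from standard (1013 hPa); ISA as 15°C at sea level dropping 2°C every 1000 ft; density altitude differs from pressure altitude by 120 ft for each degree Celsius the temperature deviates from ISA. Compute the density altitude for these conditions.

Pressure altitude = 5330 + (1013 − 994) × 30 = 5330 + (+570) = 5900 ft.
ISA temperature at 5900 ft = 15 − 2 × (5900/1000) = 3.2°C.
ISA deviation = 27 − 3.2 = +23.8°C.
Density altitude = 5900 + 120 × (23.8) = 8756 ft.

8756 ft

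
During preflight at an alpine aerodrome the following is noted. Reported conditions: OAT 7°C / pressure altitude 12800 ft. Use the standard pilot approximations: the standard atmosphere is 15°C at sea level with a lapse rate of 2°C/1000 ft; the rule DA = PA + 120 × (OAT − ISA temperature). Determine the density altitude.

14912 ft

ISA temperature at 12800 ft = 15 − 2 × (12800/1000) = -10.6°C.
ISA deviation = 7 − (-10.6) = +17.6°C.
Density altitude = 12800 + 120 × (17.6) = 12800 + (+2112) = 14912 ft.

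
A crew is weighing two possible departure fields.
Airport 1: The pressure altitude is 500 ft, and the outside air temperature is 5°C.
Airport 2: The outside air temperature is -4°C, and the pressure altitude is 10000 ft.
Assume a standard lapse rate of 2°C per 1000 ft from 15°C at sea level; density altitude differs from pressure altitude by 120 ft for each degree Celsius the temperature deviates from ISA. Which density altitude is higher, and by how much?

Airport 1: ISA temp = 14°C, deviation -9°C, DA = 500 + 120 × (-9) = -580 ft.
Airport 2: ISA temp = -5°C, deviation +1°C, DA = 10000 + 120 × 1 = 10120 ft.
Airport 2 is higher by 10120 − (-580) = 10700 ft.

Airport 2 by 10700 ft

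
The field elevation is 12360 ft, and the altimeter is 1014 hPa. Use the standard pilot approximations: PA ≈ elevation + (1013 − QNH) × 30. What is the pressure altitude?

12330 ft

Pressure correction = (1013 − 1014) × 30 = -30 ft.
Pressure altitude = 12360 + (-30) = 12330 ft.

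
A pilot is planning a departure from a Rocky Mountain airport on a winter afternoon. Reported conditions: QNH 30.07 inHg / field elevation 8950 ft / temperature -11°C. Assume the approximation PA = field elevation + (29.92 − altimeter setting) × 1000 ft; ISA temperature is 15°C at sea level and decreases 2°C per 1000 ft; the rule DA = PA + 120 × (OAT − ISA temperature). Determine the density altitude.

7792 ft

Pressure altitude = 8950 + (29.92 − 30.07) × 1000 = 8950 + (-150) = 8800 ft.
ISA temperature at 8800 ft = 15 − 2 × (8800/1000) = -2.6°C.
ISA deviation = -11 − (-2.6) = -8.4°C.
Density altitude = 8800 + 120 × (-8.4) = 7792 ft.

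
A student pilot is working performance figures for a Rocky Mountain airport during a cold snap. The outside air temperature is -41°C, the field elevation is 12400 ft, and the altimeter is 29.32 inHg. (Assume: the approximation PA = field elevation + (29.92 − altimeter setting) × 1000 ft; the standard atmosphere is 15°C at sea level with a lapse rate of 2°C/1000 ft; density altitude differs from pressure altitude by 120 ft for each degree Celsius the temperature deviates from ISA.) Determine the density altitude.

Pressure altitude = 12400 + (29.92 − 29.32) × 1000 = 12400 + (+600) = 13000 ft.
ISA temperature at 13000 ft = 15 − 2 × (13000/1000) = -11°C.
ISA deviation = -41 − (-11) = -30°C.
Density altitude = 13000 + 120 × (-30) = 9400 ft.

9400 ft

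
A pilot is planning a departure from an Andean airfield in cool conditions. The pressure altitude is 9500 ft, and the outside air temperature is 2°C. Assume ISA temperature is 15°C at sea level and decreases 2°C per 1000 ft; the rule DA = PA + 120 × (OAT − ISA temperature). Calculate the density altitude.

10220 ft

ISA temperature at 9500 ft = 15 − 2 × (9500/1000) = -4°C.
ISA deviation = 2 − (-4) = +6°C.
Density altitude = 9500 + 120 × (6) = 9500 + (+720) = 10220 ft.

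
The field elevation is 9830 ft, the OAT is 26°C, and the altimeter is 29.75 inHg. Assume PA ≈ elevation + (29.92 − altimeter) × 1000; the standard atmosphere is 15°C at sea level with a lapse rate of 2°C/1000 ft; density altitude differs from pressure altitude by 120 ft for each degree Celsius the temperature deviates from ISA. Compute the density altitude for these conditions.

13720 ft

Pressure altitude = 9830 + (29.92 − 29.75) × 1000 = 9830 + (+170) = 10000 ft.
ISA temperature at 10000 ft = 15 − 2 × (10000/1000) = -5°C.
ISA deviation = 26 − (-5) = +31°C.
Density altitude = 10000 + 120 × (31) = 13720 ft.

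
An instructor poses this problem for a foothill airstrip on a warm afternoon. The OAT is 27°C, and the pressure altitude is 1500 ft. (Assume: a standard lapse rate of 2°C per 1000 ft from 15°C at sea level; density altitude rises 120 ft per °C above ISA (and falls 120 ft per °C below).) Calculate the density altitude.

ISA temperature at 1500 ft = 15 − 2 × (1500/1000) = 12°C.
ISA deviation = 27 − 12 = +15°C.
Density altitude = 1500 + 120 × (15) = 1500 + (+1800) = 3300 ft.

3300 ft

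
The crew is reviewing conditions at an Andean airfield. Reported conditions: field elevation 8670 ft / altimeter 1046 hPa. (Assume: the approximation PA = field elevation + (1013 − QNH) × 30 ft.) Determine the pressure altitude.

7680 ft

Pressure correction = (1013 − 1046) × 30 = -990 ft.
Pressure altitude = 8670 + (-990) = 7680 ft.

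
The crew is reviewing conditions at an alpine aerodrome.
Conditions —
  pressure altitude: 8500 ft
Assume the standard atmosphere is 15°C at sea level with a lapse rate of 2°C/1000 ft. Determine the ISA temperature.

ISA temperature = 15 − 2 × (8500/1000) = 15 − 17 = -2°C.

-2°C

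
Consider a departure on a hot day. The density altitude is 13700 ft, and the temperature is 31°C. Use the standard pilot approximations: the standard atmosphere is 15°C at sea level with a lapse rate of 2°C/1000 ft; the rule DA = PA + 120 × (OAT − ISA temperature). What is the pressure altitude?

DA = PA + 120 × (OAT − (15 − 2·PA/1000)) = PA + 120·OAT − 1800 + 0.24·PA = 1.24·PA + 120·OAT − 1800.
So 1.24·PA = 13700 − 120 × 31 + 1800 = 11780.
PA = 11780 / 1.24 = 9500 ft.

9500 ft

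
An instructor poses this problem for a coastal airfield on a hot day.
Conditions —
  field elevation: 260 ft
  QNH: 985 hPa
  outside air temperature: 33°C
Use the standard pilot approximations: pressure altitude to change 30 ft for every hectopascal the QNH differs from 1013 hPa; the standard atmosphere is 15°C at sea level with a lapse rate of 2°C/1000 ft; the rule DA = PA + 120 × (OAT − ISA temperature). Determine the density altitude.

3524 ft

Pressure altitude = 260 + (1013 − 985) × 30 = 260 + (+840) = 1100 ft.
ISA temperature at 1100 ft = 15 − 2 × (1100/1000) = 12.8°C.
ISA deviation = 33 − 12.8 = +20.2°C.
Density altitude = 1100 + 120 × (20.2) = 3524 ft.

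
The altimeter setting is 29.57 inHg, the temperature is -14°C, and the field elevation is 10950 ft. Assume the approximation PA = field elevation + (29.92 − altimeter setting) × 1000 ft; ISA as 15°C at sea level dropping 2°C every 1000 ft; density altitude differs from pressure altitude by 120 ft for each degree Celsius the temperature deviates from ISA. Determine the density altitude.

Pressure altitude = 10950 + (29.92 − 29.57) × 1000 = 10950 + (+350) = 11300 ft.
ISA temperature at 11300 ft = 15 − 2 × (11300/1000) = -7.6°C.
ISA deviation = -14 − (-7.6) = -6.4°C.
Density altitude = 11300 + 120 × (-6.4) = 10532 ft.

10532 ft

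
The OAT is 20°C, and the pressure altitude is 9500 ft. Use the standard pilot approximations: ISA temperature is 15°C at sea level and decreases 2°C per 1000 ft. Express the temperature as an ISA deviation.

ISA temperature at 9500 ft = 15 − 2 × (9500/1000) = -4°C.
Deviation = OAT − ISA = 20 − (-4) = +24°C.

ISA+24°C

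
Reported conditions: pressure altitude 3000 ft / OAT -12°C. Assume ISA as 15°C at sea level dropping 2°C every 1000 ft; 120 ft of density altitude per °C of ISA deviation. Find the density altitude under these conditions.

480 ft

ISA temperature at 3000 ft = 15 − 2 × (3000/1000) = 9°C.
ISA deviation = -12 − 9 = -21°C.
Density altitude = 3000 + 120 × (-21) = 3000 + (-2520) = 480 ft.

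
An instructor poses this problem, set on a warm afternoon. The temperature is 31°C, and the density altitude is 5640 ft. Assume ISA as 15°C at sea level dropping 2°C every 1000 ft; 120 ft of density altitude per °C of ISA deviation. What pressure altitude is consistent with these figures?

3000 ft

DA = PA + 120 × (OAT − (15 − 2·PA/1000)) = PA + 120·OAT − 1800 + 0.24·PA = 1.24·PA + 120·OAT − 1800.
So 1.24·PA = 5640 − 120 × 31 + 1800 = 3720.
PA = 3720 / 1.24 = 3000 ft.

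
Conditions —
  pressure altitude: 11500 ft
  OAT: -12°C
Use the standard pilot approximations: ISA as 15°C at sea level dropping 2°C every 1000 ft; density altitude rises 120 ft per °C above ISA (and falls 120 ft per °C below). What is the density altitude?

ISA temperature at 11500 ft = 15 − 2 × (11500/1000) = -8°C.
ISA deviation = -12 − (-8) = -4°C.
Density altitude = 11500 + 120 × (-4) = 11500 + (-480) = 11020 ft.

11020 ft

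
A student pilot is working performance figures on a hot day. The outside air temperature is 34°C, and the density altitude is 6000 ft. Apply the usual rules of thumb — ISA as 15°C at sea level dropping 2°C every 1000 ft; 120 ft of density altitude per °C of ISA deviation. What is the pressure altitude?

3000 ft

DA = PA + 120 × (OAT − (15 − 2·PA/1000)) = PA + 120·OAT − 1800 + 0.24·PA = 1.24·PA + 120·OAT − 1800.
So 1.24·PA = 6000 − 120 × 34 + 1800 = 3720.
PA = 3720 / 1.24 = 3000 ft.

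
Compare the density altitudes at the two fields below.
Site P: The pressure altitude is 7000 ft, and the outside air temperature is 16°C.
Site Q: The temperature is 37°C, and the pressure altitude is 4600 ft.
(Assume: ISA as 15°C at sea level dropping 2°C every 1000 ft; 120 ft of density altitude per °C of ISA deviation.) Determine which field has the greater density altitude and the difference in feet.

Site P: ISA temp = 1°C, deviation +15°C, DA = 7000 + 120 × 15 = 8800 ft.
Site Q: ISA temp = 5.8°C, deviation +31.2°C, DA = 4600 + 120 × 31.2 = 8344 ft.
Site P is higher by 8800 − 8344 = 456 ft.

Site P by 456 ft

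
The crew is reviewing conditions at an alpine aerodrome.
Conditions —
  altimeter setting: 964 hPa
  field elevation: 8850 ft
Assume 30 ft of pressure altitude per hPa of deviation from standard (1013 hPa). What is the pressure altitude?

Pressure correction = (1013 − 964) × 30 = +1470 ft.
Pressure altitude = 8850 + (+1470) = 10320 ft.

10320 ft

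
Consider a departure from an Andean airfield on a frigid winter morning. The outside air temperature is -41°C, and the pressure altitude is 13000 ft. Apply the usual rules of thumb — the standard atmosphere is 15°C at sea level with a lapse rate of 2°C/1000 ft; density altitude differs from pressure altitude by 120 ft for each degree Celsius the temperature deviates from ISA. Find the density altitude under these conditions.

9400 ft

ISA temperature at 13000 ft = 15 − 2 × (13000/1000) = -11°C.
ISA deviation = -41 − (-11) = -30°C.
Density altitude = 13000 + 120 × (-30) = 13000 + (-3600) = 9400 ft.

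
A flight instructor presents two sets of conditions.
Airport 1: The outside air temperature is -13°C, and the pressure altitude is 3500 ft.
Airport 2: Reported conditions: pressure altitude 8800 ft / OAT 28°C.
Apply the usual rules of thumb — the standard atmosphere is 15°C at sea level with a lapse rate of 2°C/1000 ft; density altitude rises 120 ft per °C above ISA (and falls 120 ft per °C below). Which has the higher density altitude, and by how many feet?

Airport 2 by 11492 ft

Airport 1: ISA temp = 8°C, deviation -21°C, DA = 3500 + 120 × (-21) = 980 ft.
Airport 2: ISA temp = -2.6°C, deviation +30.6°C, DA = 8800 + 120 × 30.6 = 12472 ft.
Airport 2 is higher by 12472 − 980 = 11492 ft.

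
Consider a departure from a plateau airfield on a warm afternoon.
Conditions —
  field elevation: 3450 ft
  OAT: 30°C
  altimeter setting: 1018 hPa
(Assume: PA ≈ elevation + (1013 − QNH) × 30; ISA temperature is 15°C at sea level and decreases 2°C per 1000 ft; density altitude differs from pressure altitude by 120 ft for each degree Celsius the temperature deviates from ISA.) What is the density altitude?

5892 ft

Pressure altitude = 3450 + (1013 − 1018) × 30 = 3450 + (-150) = 3300 ft.
ISA temperature at 3300 ft = 15 − 2 × (3300/1000) = 8.4°C.
ISA deviation = 30 − 8.4 = +21.6°C.
Density altitude = 3300 + 120 × (21.6) = 5892 ft.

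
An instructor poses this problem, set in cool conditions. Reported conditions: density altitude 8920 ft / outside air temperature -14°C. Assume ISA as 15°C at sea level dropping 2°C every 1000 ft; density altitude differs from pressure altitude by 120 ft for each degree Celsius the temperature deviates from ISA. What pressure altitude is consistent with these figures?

10000 ft

DA = PA + 120 × (OAT − (15 − 2·PA/1000)) = PA + 120·OAT − 1800 + 0.24·PA = 1.24·PA + 120·OAT − 1800.
So 1.24·PA = 8920 − 120 × (-14) + 1800 = 12400.
PA = 12400 / 1.24 = 10000 ft.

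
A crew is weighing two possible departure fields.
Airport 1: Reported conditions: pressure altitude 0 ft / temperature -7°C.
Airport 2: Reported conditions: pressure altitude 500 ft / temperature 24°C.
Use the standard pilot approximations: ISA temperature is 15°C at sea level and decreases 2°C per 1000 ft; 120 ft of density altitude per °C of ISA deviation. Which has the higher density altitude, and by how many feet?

Airport 1: ISA temp = 15°C, deviation -22°C, DA = 0 + 120 × (-22) = -2640 ft.
Airport 2: ISA temp = 14°C, deviation +10°C, DA = 500 + 120 × 10 = 1700 ft.
Airport 2 is higher by 1700 − (-2640) = 4340 ft.

Airport 2 by 4340 ft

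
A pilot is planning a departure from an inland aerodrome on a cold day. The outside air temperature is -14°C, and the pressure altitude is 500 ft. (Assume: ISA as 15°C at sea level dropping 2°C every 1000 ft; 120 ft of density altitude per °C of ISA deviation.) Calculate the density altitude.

-2860 ft

ISA temperature at 500 ft = 15 − 2 × (500/1000) = 14°C.
ISA deviation = -14 − 14 = -28°C.
Density altitude = 500 + 120 × (-28) = 500 + (-3360) = -2860 ft.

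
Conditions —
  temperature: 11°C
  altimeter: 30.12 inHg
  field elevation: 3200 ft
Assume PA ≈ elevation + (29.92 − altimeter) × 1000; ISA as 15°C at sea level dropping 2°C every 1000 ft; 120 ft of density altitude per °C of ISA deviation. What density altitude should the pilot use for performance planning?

Pressure altitude = 3200 + (29.92 − 30.12) × 1000 = 3200 + (-200) = 3000 ft.
ISA temperature at 3000 ft = 15 − 2 × (3000/1000) = 9°C.
ISA deviation = 11 − 9 = +2°C.
Density altitude = 3000 + 120 × (2) = 3240 ft.

3240 ft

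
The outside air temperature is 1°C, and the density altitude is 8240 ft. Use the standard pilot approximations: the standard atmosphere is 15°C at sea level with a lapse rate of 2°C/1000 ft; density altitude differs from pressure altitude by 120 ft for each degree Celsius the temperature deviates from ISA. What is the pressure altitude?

8000 ft

DA = PA + 120 × (OAT − (15 − 2·PA/1000)) = PA + 120·OAT − 1800 + 0.24·PA = 1.24·PA + 120·OAT − 1800.
So 1.24·PA = 8240 − 120 × 1 + 1800 = 9920.
PA = 9920 / 1.24 = 8000 ft.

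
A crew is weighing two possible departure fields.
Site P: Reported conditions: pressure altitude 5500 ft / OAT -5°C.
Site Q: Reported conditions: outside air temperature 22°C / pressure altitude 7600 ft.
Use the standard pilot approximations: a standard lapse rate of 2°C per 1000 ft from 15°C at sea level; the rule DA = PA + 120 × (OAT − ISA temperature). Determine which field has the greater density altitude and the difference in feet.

Site P: ISA temp = 4°C, deviation -9°C, DA = 5500 + 120 × (-9) = 4420 ft.
Site Q: ISA temp = -0.2°C, deviation +22.2°C, DA = 7600 + 120 × 22.2 = 10264 ft.
Site Q is higher by 10264 − 4420 = 5844 ft.

Site Q by 5844 ft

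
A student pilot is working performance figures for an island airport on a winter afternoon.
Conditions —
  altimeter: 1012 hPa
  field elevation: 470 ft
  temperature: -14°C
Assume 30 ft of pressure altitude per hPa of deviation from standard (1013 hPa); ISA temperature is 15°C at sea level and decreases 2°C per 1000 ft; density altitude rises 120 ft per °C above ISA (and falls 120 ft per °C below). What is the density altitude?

-2860 ft

Pressure altitude = 470 + (1013 − 1012) × 30 = 470 + (+30) = 500 ft.
ISA temperature at 500 ft = 15 − 2 × (500/1000) = 14°C.
ISA deviation = -14 − 14 = -28°C.
Density altitude = 500 + 120 × (-28) = -2860 ft.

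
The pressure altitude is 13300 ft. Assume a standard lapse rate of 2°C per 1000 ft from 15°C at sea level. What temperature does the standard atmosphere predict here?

ISA temperature = 15 − 2 × (13300/1000) = 15 − 26.6 = -11.6°C.

-11.6°C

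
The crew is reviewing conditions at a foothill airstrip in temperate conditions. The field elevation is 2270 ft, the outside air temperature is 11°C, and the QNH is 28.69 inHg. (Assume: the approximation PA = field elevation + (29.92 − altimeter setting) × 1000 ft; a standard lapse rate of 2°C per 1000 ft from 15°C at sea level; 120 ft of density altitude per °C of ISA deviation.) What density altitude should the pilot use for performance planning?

3860 ft

Pressure altitude = 2270 + (29.92 − 28.69) × 1000 = 2270 + (+1230) = 3500 ft.
ISA temperature at 3500 ft = 15 − 2 × (3500/1000) = 8°C.
ISA deviation = 11 − 8 = +3°C.
Density altitude = 3500 + 120 × (3) = 3860 ft.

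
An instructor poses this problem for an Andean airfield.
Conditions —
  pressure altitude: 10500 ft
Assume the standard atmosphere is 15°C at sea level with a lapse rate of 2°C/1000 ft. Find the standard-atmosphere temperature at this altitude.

-6°C

ISA temperature = 15 − 2 × (10500/1000) = 15 − 21 = -6°C.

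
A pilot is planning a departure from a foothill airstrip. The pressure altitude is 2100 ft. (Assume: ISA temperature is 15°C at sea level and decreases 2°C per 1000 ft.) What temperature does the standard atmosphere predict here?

ISA temperature = 15 − 2 × (2100/1000) = 15 − 4.2 = 10.8°C.

10.8°C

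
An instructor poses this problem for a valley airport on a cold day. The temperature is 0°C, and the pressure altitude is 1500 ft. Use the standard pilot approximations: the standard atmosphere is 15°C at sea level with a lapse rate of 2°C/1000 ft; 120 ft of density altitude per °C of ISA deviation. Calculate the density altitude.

ISA temperature at 1500 ft = 15 − 2 × (1500/1000) = 12°C.
ISA deviation = 0 − 12 = -12°C.
Density altitude = 1500 + 120 × (-12) = 1500 + (-1440) = 60 ft.

60 ft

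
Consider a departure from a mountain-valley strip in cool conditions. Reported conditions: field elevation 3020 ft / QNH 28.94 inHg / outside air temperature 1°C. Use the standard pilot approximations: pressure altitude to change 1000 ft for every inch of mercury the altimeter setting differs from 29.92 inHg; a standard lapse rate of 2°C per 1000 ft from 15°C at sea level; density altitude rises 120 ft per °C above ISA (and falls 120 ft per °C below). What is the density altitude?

3280 ft

Pressure altitude = 3020 + (29.92 − 28.94) × 1000 = 3020 + (+980) = 4000 ft.
ISA temperature at 4000 ft = 15 − 2 × (4000/1000) = 7°C.
ISA deviation = 1 − 7 = -6°C.
Density altitude = 4000 + 120 × (-6) = 3280 ft.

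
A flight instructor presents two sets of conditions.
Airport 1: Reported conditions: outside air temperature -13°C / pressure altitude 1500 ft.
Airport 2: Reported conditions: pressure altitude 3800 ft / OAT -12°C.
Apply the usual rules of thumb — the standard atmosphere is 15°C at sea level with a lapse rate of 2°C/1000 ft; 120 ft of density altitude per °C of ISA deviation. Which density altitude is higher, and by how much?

Airport 2 by 2972 ft

Airport 1: ISA temp = 12°C, deviation -25°C, DA = 1500 + 120 × (-25) = -1500 ft.
Airport 2: ISA temp = 7.4°C, deviation -19.4°C, DA = 3800 + 120 × (-19.4) = 1472 ft.
Airport 2 is higher by 1472 − (-1500) = 2972 ft.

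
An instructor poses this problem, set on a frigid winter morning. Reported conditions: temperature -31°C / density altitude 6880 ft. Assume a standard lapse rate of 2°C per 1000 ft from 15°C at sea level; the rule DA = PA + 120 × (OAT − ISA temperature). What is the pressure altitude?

DA = PA + 120 × (OAT − (15 − 2·PA/1000)) = PA + 120·OAT − 1800 + 0.24·PA = 1.24·PA + 120·OAT − 1800.
So 1.24·PA = 6880 − 120 × (-31) + 1800 = 12400.
PA = 12400 / 1.24 = 10000 ft.

10000 ft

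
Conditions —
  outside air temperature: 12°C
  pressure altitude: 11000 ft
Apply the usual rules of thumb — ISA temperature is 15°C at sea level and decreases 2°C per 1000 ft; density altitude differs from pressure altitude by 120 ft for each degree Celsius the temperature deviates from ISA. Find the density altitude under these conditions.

ISA temperature at 11000 ft = 15 − 2 × (11000/1000) = -7°C.
ISA deviation = 12 − (-7) = +19°C.
Density altitude = 11000 + 120 × (19) = 11000 + (+2280) = 13280 ft.

13280 ft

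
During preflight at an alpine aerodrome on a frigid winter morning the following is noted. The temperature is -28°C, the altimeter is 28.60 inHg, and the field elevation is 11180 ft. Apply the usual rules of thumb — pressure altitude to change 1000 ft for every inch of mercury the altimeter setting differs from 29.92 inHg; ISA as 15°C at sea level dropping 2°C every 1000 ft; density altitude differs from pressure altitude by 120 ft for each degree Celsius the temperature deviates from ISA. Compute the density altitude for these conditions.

10340 ft

Pressure altitude = 11180 + (29.92 − 28.60) × 1000 = 11180 + (+1320) = 12500 ft.
ISA temperature at 12500 ft = 15 − 2 × (12500/1000) = -10°C.
ISA deviation = -28 − (-10) = -18°C.
Density altitude = 12500 + 120 × (-18) = 10340 ft.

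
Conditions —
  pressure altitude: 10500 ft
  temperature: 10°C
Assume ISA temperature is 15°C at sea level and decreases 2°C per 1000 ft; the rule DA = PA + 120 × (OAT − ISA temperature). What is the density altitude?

ISA temperature at 10500 ft = 15 − 2 × (10500/1000) = -6°C.
ISA deviation = 10 − (-6) = +16°C.
Density altitude = 10500 + 120 × (16) = 10500 + (+1920) = 12420 ft.

12420 ft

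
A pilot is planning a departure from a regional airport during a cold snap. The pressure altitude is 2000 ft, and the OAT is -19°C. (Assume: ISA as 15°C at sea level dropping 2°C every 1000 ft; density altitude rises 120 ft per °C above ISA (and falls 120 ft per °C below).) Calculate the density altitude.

ISA temperature at 2000 ft = 15 − 2 × (2000/1000) = 11°C.
ISA deviation = -19 − 11 = -30°C.
Density altitude = 2000 + 120 × (-30) = 2000 + (-3600) = -1600 ft.

-1600 ft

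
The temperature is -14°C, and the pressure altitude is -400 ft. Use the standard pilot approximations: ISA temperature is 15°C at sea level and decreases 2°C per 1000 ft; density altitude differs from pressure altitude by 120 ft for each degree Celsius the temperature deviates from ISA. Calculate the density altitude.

-3976 ft

ISA temperature at -400 ft = 15 − 2 × (-400/1000) = 15.8°C.
ISA deviation = -14 − 15.8 = -29.8°C.
Density altitude = -400 + 120 × (-29.8) = -400 + (-3576) = -3976 ft.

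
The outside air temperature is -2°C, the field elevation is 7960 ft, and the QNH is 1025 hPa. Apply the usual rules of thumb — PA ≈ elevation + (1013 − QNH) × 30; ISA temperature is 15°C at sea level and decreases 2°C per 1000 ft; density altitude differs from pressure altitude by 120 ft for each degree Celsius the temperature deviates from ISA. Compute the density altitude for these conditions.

7384 ft

Pressure altitude = 7960 + (1013 − 1025) × 30 = 7960 + (-360) = 7600 ft.
ISA temperature at 7600 ft = 15 − 2 × (7600/1000) = -0.2°C.
ISA deviation = -2 − (-0.2) = -1.8°C.
Density altitude = 7600 + 120 × (-1.8) = 7384 ft.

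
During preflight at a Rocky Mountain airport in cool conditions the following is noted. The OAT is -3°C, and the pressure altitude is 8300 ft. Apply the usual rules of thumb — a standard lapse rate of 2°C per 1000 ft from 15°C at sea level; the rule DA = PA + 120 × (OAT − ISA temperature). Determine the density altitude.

8132 ft

ISA temperature at 8300 ft = 15 − 2 × (8300/1000) = -1.6°C.
ISA deviation = -3 − (-1.6) = -1.4°C.
Density altitude = 8300 + 120 × (-1.4) = 8300 + (-168) = 8132 ft.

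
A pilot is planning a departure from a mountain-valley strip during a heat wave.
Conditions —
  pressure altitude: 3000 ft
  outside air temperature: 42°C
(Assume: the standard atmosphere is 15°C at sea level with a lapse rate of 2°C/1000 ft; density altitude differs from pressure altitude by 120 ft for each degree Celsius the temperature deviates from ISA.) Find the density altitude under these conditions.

6960 ft

ISA temperature at 3000 ft = 15 − 2 × (3000/1000) = 9°C.
ISA deviation = 42 − 9 = +33°C.
Density altitude = 3000 + 120 × (33) = 3000 + (+3960) = 6960 ft.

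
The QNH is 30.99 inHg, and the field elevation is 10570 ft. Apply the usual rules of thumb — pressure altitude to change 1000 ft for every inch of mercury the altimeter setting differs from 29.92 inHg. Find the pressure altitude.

9500 ft

Pressure correction = (29.92 − 30.99) × 1000 = -1070 ft.
Pressure altitude = 10570 + (-1070) = 9500 ft.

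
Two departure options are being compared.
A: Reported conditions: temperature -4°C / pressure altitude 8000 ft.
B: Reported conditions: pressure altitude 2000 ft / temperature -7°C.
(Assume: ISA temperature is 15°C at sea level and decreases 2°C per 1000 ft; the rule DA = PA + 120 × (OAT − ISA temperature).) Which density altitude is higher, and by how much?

A by 7800 ft

A: ISA temp = -1°C, deviation -3°C, DA = 8000 + 120 × (-3) = 7640 ft.
B: ISA temp = 11°C, deviation -18°C, DA = 2000 + 120 × (-18) = -160 ft.
A is higher by 7640 − (-160) = 7800 ft.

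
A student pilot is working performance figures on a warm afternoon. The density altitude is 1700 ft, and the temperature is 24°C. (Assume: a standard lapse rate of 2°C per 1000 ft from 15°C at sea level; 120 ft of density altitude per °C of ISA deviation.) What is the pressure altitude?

500 ft

DA = PA + 120 × (OAT − (15 − 2·PA/1000)) = PA + 120·OAT − 1800 + 0.24·PA = 1.24·PA + 120·OAT − 1800.
So 1.24·PA = 1700 − 120 × 24 + 1800 = 620.
PA = 620 / 1.24 = 500 ft.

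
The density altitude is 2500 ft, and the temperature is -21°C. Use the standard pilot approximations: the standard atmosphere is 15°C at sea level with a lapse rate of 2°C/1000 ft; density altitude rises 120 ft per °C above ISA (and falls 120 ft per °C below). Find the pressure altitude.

5500 ft

DA = PA + 120 × (OAT − (15 − 2·PA/1000)) = PA + 120·OAT − 1800 + 0.24·PA = 1.24·PA + 120·OAT − 1800.
So 1.24·PA = 2500 − 120 × (-21) + 1800 = 6820.
PA = 6820 / 1.24 = 5500 ft.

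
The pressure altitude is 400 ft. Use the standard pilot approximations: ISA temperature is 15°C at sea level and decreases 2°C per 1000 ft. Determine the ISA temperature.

ISA temperature = 15 − 2 × (400/1000) = 15 − 0.8 = 14.2°C.

14.2°C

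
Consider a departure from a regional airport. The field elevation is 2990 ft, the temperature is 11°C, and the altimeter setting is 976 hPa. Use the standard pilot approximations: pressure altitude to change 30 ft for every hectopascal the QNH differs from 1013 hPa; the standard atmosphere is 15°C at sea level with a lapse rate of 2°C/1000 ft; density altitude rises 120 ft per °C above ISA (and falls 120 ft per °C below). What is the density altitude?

Pressure altitude = 2990 + (1013 − 976) × 30 = 2990 + (+1110) = 4100 ft.
ISA temperature at 4100 ft = 15 − 2 × (4100/1000) = 6.8°C.
ISA deviation = 11 − 6.8 = +4.2°C.
Density altitude = 4100 + 120 × (4.2) = 4604 ft.

4604 ft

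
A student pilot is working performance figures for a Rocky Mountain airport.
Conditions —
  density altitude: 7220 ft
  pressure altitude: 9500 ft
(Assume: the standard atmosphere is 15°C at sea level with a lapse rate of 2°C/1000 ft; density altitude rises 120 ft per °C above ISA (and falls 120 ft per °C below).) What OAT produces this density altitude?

-23°C

Density altitude − pressure altitude = 7220 − 9500 = -2280 ft.
At 120 ft/°C that is an ISA deviation of -2280/120 = -19°C.
ISA temperature at 9500 ft = 15 − 2 × (9500/1000) = -4°C.
OAT = ISA + deviation = -4 + (-19) = -23°C.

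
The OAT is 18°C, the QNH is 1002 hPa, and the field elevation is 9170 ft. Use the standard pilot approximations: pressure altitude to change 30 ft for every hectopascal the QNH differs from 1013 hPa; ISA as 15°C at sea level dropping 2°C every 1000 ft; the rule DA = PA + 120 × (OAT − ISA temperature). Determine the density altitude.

Pressure altitude = 9170 + (1013 − 1002) × 30 = 9170 + (+330) = 9500 ft.
ISA temperature at 9500 ft = 15 − 2 × (9500/1000) = -4°C.
ISA deviation = 18 − (-4) = +22°C.
Density altitude = 9500 + 120 × (22) = 12140 ft.

12140 ft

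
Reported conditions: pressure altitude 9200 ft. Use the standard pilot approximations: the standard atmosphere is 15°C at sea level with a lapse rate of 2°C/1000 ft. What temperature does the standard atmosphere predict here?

ISA temperature = 15 − 2 × (9200/1000) = 15 − 18.4 = -3.4°C.

-3.4°C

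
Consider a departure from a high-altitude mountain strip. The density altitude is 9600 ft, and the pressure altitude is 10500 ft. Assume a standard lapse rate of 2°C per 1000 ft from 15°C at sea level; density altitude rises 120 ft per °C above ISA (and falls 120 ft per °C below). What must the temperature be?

-13.5°C

Density altitude − pressure altitude = 9600 − 10500 = -900 ft.
At 120 ft/°C that is an ISA deviation of -900/120 = -7.5°C.
ISA temperature at 10500 ft = 15 − 2 × (10500/1000) = -6°C.
OAT = ISA + deviation = -6 + (-7.5) = -13.5°C.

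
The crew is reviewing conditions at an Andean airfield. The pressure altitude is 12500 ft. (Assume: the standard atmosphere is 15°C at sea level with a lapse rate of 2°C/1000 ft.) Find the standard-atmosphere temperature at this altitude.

ISA temperature = 15 − 2 × (12500/1000) = 15 − 25 = -10°C.

-10°C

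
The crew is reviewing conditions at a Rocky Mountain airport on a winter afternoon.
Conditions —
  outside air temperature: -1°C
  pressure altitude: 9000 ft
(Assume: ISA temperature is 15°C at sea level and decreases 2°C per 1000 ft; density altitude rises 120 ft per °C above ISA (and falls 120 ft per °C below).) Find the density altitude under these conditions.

ISA temperature at 9000 ft = 15 − 2 × (9000/1000) = -3°C.
ISA deviation = -1 − (-3) = +2°C.
Density altitude = 9000 + 120 × (2) = 9000 + (+240) = 9240 ft.

9240 ft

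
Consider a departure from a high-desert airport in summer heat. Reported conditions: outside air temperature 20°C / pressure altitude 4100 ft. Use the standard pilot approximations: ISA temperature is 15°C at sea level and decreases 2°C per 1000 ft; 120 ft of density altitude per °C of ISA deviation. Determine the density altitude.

ISA temperature at 4100 ft = 15 − 2 × (4100/1000) = 6.8°C.
ISA deviation = 20 − 6.8 = +13.2°C.
Density altitude = 4100 + 120 × (13.2) = 4100 + (+1584) = 5684 ft.

5684 ft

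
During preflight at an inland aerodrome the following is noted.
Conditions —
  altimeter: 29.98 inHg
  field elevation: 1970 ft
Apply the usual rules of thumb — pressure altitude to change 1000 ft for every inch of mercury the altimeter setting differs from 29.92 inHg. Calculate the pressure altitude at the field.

Pressure correction = (29.92 − 29.98) × 1000 = -60 ft.
Pressure altitude = 1970 + (-60) = 1910 ft.

1910 ft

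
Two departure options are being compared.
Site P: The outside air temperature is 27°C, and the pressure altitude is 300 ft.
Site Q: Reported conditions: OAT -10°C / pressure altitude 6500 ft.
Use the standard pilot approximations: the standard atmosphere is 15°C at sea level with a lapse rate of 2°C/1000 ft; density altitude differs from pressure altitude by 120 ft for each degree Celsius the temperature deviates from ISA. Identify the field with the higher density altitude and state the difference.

Site Q by 3248 ft

Site P: ISA temp = 14.4°C, deviation +12.6°C, DA = 300 + 120 × 12.6 = 1812 ft.
Site Q: ISA temp = 2°C, deviation -12°C, DA = 6500 + 120 × (-12) = 5060 ft.
Site Q is higher by 5060 − 1812 = 3248 ft.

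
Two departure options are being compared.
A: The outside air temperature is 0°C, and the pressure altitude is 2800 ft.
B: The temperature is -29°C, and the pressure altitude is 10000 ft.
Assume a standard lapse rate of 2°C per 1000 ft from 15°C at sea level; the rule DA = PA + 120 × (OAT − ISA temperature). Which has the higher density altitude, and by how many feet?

B by 5448 ft

A: ISA temp = 9.4°C, deviation -9.4°C, DA = 2800 + 120 × (-9.4) = 1672 ft.
B: ISA temp = -5°C, deviation -24°C, DA = 10000 + 120 × (-24) = 7120 ft.
B is higher by 7120 − 1672 = 5448 ft.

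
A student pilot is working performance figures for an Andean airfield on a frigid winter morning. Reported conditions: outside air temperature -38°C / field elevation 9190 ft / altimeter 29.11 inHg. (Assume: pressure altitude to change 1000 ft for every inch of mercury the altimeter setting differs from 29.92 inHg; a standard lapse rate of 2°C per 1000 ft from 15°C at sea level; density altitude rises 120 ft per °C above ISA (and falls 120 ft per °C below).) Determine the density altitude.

Pressure altitude = 9190 + (29.92 − 29.11) × 1000 = 9190 + (+810) = 10000 ft.
ISA temperature at 10000 ft = 15 − 2 × (10000/1000) = -5°C.
ISA deviation = -38 − (-5) = -33°C.
Density altitude = 10000 + 120 × (-33) = 6040 ft.

6040 ft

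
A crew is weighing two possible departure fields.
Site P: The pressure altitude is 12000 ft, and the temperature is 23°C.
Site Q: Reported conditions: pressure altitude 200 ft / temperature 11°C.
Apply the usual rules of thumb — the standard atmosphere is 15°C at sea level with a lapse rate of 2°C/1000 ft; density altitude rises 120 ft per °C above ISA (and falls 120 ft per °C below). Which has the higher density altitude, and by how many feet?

Site P: ISA temp = -9°C, deviation +32°C, DA = 12000 + 120 × 32 = 15840 ft.
Site Q: ISA temp = 14.6°C, deviation -3.6°C, DA = 200 + 120 × (-3.6) = -232 ft.
Site P is higher by 15840 − (-232) = 16072 ft.

Site P by 16072 ft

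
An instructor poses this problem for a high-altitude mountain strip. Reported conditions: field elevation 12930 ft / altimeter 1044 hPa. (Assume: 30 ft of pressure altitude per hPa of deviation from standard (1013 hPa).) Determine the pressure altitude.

12000 ft

Pressure correction = (1013 − 1044) × 30 = -930 ft.
Pressure altitude = 12930 + (-930) = 12000 ft.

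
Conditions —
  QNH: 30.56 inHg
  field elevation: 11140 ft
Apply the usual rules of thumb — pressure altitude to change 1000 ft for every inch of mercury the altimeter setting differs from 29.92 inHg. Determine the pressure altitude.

Pressure correction = (29.92 − 30.56) × 1000 = -640 ft.
Pressure altitude = 11140 + (-640) = 10500 ft.

10500 ft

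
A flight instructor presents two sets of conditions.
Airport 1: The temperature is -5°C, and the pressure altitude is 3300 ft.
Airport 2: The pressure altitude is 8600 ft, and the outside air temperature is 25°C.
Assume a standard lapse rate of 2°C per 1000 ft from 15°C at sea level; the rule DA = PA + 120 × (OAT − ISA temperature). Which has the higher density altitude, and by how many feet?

Airport 2 by 10172 ft

Airport 1: ISA temp = 8.4°C, deviation -13.4°C, DA = 3300 + 120 × (-13.4) = 1692 ft.
Airport 2: ISA temp = -2.2°C, deviation +27.2°C, DA = 8600 + 120 × 27.2 = 11864 ft.
Airport 2 is higher by 11864 − 1692 = 10172 ft.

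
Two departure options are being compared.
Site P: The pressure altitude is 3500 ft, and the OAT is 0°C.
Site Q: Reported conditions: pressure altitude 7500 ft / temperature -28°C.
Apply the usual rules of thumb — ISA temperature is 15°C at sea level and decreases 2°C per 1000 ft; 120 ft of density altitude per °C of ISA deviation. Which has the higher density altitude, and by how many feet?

Site Q by 1600 ft

Site P: ISA temp = 8°C, deviation -8°C, DA = 3500 + 120 × (-8) = 2540 ft.
Site Q: ISA temp = 0°C, deviation -28°C, DA = 7500 + 120 × (-28) = 4140 ft.
Site Q is higher by 4140 − 2540 = 1600 ft.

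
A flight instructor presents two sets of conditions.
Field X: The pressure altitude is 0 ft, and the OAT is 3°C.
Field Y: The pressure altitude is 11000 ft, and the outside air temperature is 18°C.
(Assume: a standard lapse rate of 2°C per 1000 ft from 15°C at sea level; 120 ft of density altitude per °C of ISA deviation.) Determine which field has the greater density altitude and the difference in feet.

Field Y by 15440 ft

Field X: ISA temp = 15°C, deviation -12°C, DA = 0 + 120 × (-12) = -1440 ft.
Field Y: ISA temp = -7°C, deviation +25°C, DA = 11000 + 120 × 25 = 14000 ft.
Field Y is higher by 14000 − (-1440) = 15440 ft.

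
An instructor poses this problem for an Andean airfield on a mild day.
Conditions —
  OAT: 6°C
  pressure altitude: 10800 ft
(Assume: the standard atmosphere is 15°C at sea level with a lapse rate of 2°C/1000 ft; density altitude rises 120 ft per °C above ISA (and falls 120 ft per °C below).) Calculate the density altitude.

ISA temperature at 10800 ft = 15 − 2 × (10800/1000) = -6.6°C.
ISA deviation = 6 − (-6.6) = +12.6°C.
Density altitude = 10800 + 120 × (12.6) = 10800 + (+1512) = 12312 ft.

12312 ft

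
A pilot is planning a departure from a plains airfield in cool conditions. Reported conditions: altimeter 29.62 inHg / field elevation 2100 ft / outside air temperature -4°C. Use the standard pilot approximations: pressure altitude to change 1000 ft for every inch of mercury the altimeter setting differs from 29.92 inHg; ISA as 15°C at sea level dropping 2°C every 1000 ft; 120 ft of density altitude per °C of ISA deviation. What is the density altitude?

696 ft

Pressure altitude = 2100 + (29.92 − 29.62) × 1000 = 2100 + (+300) = 2400 ft.
ISA temperature at 2400 ft = 15 − 2 × (2400/1000) = 10.2°C.
ISA deviation = -4 − 10.2 = -14.2°C.
Density altitude = 2400 + 120 × (-14.2) = 696 ft.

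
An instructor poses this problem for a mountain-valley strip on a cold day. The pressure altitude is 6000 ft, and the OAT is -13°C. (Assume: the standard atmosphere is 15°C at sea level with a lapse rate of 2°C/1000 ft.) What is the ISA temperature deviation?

ISA temperature at 6000 ft = 15 − 2 × (6000/1000) = 3°C.
Deviation = OAT − ISA = -13 − 3 = -16°C.

ISA-16°C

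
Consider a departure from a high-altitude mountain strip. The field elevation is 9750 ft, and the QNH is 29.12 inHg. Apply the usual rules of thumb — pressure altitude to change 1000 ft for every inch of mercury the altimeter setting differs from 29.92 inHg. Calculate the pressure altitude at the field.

10550 ft

Pressure correction = (29.92 − 29.12) × 1000 = +800 ft.
Pressure altitude = 9750 + (+800) = 10550 ft.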